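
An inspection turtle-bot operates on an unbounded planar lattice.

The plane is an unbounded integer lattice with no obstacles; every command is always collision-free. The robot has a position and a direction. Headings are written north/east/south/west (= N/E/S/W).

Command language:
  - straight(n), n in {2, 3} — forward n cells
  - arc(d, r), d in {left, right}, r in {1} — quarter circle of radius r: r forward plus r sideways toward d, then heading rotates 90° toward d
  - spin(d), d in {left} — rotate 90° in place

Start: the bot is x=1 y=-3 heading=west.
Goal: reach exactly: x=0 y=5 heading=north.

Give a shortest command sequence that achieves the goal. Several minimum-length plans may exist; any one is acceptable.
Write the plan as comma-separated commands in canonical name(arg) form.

start: x=1 y=-3 heading=west
step 1 (arc(right, 1)): x=0 y=-2 heading=north
step 2 (straight(3)): x=0 y=1 heading=north
step 3 (straight(2)): x=0 y=3 heading=north
step 4 (straight(2)): x=0 y=5 heading=north
shorter routes all fall short; 4 is best.

arc(right, 1), straight(3), straight(2), straight(2)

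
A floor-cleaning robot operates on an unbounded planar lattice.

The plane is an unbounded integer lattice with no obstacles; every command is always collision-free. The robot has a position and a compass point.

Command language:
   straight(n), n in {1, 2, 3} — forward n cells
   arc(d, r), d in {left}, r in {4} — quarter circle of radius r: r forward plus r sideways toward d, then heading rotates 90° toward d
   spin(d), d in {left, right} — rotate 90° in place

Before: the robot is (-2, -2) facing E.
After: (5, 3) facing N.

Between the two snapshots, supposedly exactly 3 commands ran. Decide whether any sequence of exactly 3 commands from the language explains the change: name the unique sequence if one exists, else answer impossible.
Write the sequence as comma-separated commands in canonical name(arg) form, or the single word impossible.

key: running straight(1) before straight(3) would end elsewhere — order is forced
initial: (-2, -2) facing E
step 1 (straight(3)): (1, -2) facing E
step 2 (arc(left, 4)): (5, 2) facing N
step 3 (straight(1)): (5, 3) facing N
no rival 3-sequence matches.

straight(3), arc(left, 4), straight(1)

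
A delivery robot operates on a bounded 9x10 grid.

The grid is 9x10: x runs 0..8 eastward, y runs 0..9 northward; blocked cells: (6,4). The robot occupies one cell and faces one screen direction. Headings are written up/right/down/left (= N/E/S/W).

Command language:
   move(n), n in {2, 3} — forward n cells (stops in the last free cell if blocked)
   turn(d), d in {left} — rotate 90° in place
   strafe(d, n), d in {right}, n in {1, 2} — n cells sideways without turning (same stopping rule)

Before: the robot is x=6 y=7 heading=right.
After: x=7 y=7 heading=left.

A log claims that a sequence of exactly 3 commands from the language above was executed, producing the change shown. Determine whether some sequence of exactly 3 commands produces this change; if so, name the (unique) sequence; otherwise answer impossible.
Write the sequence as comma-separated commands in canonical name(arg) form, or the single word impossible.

key: position moved to (7,7) AND the heading swung to W — translation plus rotation needed
begin: x=6 y=7 heading=right
t=1 turn(left) ⇒ x=6 y=7 heading=up
t=2 strafe(right, 1) ⇒ x=7 y=7 heading=up
t=3 turn(left) ⇒ x=7 y=7 heading=left
uniquely the one of 125 3-step routes that fits.

turn(left), strafe(right, 1), turn(left)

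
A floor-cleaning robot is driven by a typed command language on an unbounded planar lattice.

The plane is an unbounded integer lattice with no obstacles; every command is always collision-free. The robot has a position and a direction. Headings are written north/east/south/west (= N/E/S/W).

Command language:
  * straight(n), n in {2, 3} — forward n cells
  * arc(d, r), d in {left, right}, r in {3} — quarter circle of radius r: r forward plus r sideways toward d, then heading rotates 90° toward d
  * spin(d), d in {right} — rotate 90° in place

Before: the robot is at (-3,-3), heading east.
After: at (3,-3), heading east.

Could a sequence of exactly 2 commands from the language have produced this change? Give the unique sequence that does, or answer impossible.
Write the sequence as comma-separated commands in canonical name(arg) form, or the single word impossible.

key: heading stays E — no command in the sequence turns
from: at (-3,-3), heading east
1. straight(3) → at (0,-3), heading east
2. straight(3) → at (3,-3), heading east
all 25 alternatives checked — unique.

straight(3), straight(3)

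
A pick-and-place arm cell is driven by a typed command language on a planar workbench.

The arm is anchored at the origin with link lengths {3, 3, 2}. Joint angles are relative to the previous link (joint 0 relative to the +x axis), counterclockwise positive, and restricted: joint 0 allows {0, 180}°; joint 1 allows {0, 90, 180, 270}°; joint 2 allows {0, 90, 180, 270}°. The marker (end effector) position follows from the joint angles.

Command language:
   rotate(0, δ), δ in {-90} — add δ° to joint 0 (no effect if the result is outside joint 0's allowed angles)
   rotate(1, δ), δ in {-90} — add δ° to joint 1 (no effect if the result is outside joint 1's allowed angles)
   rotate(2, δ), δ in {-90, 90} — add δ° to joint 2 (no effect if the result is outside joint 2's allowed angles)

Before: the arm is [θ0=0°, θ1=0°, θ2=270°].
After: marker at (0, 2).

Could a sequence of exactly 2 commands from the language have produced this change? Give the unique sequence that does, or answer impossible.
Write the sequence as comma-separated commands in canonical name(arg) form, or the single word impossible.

rotate(1, -90), rotate(1, -90)

initial: [θ0=0°, θ1=0°, θ2=270°]
1. rotate(1, -90) → [θ0=0°, θ1=270°, θ2=270°]
2. rotate(1, -90) → [θ0=0°, θ1=180°, θ2=270°]
all 16 alternatives checked — unique.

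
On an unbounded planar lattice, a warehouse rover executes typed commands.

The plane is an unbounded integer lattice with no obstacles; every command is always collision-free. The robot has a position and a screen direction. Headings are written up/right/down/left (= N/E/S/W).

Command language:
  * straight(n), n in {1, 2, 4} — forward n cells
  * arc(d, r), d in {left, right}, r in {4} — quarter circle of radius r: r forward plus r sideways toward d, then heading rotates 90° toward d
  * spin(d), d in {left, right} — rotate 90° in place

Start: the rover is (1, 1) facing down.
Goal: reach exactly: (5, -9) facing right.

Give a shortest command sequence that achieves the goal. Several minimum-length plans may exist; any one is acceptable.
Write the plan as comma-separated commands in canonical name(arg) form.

start: (1, 1) facing down
1. straight(4) → (1, -3) facing down
2. straight(2) → (1, -5) facing down
3. arc(left, 4) → (5, -9) facing right
minimal: 3 command(s), checked below 3.

straight(4), straight(2), arc(left, 4)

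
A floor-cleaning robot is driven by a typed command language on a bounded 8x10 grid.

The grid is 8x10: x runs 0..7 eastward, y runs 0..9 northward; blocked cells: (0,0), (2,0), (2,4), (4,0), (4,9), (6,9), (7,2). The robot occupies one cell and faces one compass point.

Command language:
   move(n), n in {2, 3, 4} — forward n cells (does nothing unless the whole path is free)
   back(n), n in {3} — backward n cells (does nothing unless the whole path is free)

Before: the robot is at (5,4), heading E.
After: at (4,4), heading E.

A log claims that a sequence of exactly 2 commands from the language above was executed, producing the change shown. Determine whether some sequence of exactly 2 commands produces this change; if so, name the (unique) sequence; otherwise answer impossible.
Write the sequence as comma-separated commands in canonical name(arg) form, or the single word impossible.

move(2), back(3)

key: still facing E at the end — nothing in the sequence rotates
t0: at (5,4), heading E
[1] after move(2): at (7,4), heading E
[2] after back(3): at (4,4), heading E
all 16 alternatives checked — unique.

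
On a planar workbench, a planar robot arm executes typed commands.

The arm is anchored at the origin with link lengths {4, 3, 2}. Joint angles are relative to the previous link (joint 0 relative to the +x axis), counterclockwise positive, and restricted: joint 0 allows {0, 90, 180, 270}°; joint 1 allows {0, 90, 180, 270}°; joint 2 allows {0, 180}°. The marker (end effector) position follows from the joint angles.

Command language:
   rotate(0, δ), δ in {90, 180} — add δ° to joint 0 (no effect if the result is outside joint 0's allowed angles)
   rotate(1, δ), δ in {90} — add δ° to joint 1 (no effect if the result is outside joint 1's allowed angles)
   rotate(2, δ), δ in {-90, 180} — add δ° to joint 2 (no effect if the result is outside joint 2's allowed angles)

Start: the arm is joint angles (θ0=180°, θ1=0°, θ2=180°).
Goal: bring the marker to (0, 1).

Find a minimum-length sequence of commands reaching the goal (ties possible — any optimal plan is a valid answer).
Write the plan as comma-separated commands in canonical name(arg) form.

rotate(2, 180), rotate(1, 90), rotate(1, 90), rotate(0, 90)

begin: joint angles (θ0=180°, θ1=0°, θ2=180°)
t=1 rotate(2, 180) ⇒ joint angles (θ0=180°, θ1=0°, θ2=0°)
t=2 rotate(1, 90) ⇒ joint angles (θ0=180°, θ1=90°, θ2=0°)
t=3 rotate(1, 90) ⇒ joint angles (θ0=180°, θ1=180°, θ2=0°)
t=4 rotate(0, 90) ⇒ joint angles (θ0=270°, θ1=180°, θ2=0°)
no 3-step plan works, so 4 is optimal.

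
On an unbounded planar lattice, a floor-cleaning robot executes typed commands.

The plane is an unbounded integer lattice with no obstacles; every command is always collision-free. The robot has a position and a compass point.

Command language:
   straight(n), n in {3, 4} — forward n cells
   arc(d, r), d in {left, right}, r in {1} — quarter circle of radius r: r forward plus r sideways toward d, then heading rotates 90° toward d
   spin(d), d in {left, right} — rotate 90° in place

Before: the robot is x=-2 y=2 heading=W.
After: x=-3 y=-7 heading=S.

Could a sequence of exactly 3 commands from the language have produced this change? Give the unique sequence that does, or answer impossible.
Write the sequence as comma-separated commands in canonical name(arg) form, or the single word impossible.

arc(left, 1), straight(4), straight(4)

key: order matters: swapping arc(left, 1) and straight(4) lands elsewhere
initial: x=-2 y=2 heading=W
step 1 (arc(left, 1)): x=-3 y=1 heading=S
step 2 (straight(4)): x=-3 y=-3 heading=S
step 3 (straight(4)): x=-3 y=-7 heading=S
no other 3-command option fits: unique.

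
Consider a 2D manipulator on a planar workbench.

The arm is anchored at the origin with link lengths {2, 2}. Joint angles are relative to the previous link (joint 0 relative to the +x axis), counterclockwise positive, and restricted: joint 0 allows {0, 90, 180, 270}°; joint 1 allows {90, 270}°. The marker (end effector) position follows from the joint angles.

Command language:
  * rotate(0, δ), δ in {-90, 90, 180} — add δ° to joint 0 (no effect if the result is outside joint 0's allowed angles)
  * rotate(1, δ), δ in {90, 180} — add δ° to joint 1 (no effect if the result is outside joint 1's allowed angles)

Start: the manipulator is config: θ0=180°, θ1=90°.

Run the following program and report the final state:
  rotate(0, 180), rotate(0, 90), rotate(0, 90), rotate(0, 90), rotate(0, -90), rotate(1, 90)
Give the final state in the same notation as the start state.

t0: config: θ0=180°, θ1=90°
1. rotate(0, 180) → config: θ0=0°, θ1=90°
2. rotate(0, 90) → config: θ0=90°, θ1=90°
3. rotate(0, 90) → config: θ0=180°, θ1=90°
4. rotate(0, 90) → config: θ0=270°, θ1=90°
5. rotate(0, -90) → config: θ0=180°, θ1=90°
6. rotate(1, 90) → config: θ0=180°, θ1=90°

config: θ0=180°, θ1=90°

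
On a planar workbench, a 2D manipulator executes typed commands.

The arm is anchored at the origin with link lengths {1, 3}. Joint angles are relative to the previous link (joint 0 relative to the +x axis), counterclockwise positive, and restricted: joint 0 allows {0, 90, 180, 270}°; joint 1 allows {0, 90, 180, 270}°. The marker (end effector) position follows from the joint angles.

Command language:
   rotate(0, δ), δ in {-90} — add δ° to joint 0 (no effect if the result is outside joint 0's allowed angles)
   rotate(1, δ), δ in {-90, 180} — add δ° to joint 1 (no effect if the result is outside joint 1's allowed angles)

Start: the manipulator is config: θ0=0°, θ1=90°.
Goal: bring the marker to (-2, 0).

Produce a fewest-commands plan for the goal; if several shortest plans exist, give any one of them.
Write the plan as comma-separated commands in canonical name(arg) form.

from: config: θ0=0°, θ1=90°
t=1 rotate(1, 180) ⇒ config: θ0=0°, θ1=270°
t=2 rotate(1, -90) ⇒ config: θ0=0°, θ1=180°
no 1-step plan works, so 2 is optimal.

rotate(1, 180), rotate(1, -90)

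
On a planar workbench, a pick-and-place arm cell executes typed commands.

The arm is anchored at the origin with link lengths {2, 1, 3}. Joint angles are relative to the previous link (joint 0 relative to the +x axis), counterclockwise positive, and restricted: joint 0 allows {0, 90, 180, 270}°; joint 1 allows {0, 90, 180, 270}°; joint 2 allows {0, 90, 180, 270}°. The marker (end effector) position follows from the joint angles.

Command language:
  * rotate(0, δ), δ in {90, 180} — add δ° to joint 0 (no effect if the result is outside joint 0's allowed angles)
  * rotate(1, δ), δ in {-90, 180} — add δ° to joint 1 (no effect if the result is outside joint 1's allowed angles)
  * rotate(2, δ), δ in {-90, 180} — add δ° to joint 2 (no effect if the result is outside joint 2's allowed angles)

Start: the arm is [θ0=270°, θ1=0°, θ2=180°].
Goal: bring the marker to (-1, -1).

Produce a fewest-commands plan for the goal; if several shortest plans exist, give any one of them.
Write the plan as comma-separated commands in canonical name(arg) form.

start: [θ0=270°, θ1=0°, θ2=180°]
1. rotate(0, 90) → [θ0=0°, θ1=0°, θ2=180°]
2. rotate(2, -90) → [θ0=0°, θ1=0°, θ2=90°]
3. rotate(1, -90) → [θ0=0°, θ1=270°, θ2=90°]
4. rotate(2, 180) → [θ0=0°, θ1=270°, θ2=270°]
minimal: 4 command(s), checked below 4.

rotate(0, 90), rotate(2, -90), rotate(1, -90), rotate(2, 180)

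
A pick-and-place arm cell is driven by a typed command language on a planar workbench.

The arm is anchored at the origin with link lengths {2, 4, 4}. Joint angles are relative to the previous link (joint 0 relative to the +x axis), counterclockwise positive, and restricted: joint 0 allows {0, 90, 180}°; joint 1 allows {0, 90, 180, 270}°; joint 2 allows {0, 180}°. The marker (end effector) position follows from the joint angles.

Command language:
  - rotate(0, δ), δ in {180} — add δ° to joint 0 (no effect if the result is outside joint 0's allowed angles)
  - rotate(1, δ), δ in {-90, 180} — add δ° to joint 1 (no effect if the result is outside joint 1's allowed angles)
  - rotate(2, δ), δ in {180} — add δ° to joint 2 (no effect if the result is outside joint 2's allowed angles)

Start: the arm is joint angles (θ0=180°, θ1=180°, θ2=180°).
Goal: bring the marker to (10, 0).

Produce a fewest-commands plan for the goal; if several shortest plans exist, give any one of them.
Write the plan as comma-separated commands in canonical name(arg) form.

t0: joint angles (θ0=180°, θ1=180°, θ2=180°)
[1] after rotate(0, 180): joint angles (θ0=0°, θ1=180°, θ2=180°)
[2] after rotate(2, 180): joint angles (θ0=0°, θ1=180°, θ2=0°)
[3] after rotate(1, 180): joint angles (θ0=0°, θ1=0°, θ2=0°)
no 2-step plan works, so 3 is optimal.

rotate(0, 180), rotate(2, 180), rotate(1, 180)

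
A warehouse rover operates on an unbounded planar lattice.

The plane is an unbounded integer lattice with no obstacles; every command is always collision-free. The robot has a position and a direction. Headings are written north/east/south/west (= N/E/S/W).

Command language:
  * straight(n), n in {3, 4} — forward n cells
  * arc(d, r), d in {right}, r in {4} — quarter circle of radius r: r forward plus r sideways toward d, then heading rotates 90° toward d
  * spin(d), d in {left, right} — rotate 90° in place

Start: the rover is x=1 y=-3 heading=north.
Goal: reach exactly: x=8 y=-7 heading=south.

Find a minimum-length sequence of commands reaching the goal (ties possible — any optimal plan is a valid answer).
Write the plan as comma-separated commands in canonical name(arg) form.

t0: x=1 y=-3 heading=north
[1] after spin(right): x=1 y=-3 heading=east
[2] after straight(3): x=4 y=-3 heading=east
[3] after arc(right, 4): x=8 y=-7 heading=south
minimal: 3 command(s), checked below 3.

spin(right), straight(3), arc(right, 4)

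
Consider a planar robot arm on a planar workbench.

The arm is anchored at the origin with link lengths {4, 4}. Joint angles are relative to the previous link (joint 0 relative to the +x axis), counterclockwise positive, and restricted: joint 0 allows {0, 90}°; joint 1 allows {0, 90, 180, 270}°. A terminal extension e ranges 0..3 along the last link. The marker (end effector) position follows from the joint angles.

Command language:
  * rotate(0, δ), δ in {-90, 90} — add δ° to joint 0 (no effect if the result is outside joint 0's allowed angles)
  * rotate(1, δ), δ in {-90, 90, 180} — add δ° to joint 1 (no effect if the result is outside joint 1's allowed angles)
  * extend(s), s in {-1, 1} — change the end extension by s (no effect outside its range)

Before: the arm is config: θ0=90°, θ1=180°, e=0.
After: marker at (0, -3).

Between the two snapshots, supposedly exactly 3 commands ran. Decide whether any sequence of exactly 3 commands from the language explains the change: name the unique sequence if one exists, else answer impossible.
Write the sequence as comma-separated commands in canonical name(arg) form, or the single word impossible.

extend(1), extend(1), extend(1)

t0: config: θ0=90°, θ1=180°, e=0
[1] after extend(1): config: θ0=90°, θ1=180°, e=1
[2] after extend(1): config: θ0=90°, θ1=180°, e=2
[3] after extend(1): config: θ0=90°, θ1=180°, e=3
all 343 alternatives checked — unique.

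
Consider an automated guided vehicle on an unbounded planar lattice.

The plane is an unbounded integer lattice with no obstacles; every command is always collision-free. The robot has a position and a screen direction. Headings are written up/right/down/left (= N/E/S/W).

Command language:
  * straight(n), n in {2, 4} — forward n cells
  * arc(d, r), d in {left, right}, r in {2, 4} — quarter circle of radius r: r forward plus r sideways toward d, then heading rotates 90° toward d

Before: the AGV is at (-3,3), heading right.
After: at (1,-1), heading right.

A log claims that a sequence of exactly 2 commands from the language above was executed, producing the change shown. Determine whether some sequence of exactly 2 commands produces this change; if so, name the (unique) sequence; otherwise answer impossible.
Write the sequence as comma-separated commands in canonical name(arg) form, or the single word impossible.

arc(right, 2), arc(left, 2)

key: heading stays E — rotations cancel among the 2 commands
start: at (-3,3), heading right
[1] after arc(right, 2): at (-1,1), heading down
[2] after arc(left, 2): at (1,-1), heading right
all 36 alternatives checked — unique.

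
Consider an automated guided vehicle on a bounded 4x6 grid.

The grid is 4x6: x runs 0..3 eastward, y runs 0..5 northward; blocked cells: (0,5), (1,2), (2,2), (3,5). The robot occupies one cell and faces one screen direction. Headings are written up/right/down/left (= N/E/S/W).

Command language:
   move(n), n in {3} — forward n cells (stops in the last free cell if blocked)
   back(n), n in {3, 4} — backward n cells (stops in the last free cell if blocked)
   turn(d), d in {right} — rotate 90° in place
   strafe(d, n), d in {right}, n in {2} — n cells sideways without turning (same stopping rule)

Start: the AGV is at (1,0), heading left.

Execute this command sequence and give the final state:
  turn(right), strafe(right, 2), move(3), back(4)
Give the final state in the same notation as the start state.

start: at (1,0), heading left
1. turn(right) → at (1,0), heading up
2. strafe(right, 2) → at (3,0), heading up
3. move(3) → at (3,3), heading up
4. back(4) → at (3,0), heading up

at (3,0), heading up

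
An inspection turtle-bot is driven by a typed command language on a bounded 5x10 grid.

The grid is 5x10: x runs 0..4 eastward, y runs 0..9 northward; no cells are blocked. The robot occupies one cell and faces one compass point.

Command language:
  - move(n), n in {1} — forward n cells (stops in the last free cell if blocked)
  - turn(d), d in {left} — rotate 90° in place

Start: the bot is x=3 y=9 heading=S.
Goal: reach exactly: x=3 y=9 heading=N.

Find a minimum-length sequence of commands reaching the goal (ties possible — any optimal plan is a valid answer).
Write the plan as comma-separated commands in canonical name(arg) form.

initial: x=3 y=9 heading=S
t=1 turn(left) ⇒ x=3 y=9 heading=E
t=2 turn(left) ⇒ x=3 y=9 heading=N
shorter routes all fall short; 2 is best.

turn(left), turn(left)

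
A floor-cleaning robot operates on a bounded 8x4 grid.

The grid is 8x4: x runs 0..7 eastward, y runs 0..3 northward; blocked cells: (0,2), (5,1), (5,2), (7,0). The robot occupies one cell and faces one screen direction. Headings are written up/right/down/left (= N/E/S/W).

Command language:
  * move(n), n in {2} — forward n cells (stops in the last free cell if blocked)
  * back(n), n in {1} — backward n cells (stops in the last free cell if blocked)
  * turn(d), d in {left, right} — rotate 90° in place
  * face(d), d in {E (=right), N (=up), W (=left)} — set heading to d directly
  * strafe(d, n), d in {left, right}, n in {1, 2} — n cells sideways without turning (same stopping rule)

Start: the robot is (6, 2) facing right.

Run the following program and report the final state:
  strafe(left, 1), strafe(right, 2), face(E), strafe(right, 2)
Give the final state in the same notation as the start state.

begin: (6, 2) facing right
1. strafe(left, 1) → (6, 3) facing right
2. strafe(right, 2) → (6, 1) facing right
3. face(E) → (6, 1) facing right
4. strafe(right, 2) → (6, 0) facing right

(6, 0) facing right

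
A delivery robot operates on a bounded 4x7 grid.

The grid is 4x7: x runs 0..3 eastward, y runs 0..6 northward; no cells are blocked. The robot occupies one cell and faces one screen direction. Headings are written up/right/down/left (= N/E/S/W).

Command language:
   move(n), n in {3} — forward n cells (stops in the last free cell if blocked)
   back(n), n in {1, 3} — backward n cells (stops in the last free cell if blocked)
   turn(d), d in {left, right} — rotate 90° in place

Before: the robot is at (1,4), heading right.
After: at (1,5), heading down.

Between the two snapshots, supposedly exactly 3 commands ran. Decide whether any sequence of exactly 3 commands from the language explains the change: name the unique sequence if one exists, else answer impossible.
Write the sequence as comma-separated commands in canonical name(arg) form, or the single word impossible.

all 125 sequences checked — none match.

impossible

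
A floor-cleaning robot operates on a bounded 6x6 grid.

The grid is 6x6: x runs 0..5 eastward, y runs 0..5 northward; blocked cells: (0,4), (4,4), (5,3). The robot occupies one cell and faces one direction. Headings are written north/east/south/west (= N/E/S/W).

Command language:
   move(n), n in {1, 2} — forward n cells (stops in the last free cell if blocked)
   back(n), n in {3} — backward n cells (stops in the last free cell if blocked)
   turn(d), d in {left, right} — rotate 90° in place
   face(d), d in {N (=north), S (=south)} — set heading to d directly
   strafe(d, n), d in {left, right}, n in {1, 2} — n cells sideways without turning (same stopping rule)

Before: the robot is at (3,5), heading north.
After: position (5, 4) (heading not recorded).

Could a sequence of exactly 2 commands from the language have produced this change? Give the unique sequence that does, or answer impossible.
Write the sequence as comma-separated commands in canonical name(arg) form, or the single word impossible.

strafe(right, 2), back(3)

key: order matters: swapping strafe(right, 2) and back(3) lands elsewhere
t0: at (3,5), heading north
t=1 strafe(right, 2) ⇒ at (5,5), heading north
t=2 back(3) ⇒ at (5,4), heading north
no rival 2-sequence matches.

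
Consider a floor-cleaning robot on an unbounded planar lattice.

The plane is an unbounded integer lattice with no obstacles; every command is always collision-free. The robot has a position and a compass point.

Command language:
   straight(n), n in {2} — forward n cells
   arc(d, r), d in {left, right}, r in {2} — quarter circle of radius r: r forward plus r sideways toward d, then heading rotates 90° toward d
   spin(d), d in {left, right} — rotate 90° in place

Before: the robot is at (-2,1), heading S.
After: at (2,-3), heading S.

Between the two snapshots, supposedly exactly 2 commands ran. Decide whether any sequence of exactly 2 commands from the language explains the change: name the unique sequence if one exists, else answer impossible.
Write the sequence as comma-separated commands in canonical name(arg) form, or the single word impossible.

key: heading stays S — rotations cancel among the 2 commands
begin: at (-2,1), heading S
1. arc(left, 2) → at (0,-1), heading E
2. arc(right, 2) → at (2,-3), heading S
uniquely the one of 25 2-step routes that fits.

arc(left, 2), arc(right, 2)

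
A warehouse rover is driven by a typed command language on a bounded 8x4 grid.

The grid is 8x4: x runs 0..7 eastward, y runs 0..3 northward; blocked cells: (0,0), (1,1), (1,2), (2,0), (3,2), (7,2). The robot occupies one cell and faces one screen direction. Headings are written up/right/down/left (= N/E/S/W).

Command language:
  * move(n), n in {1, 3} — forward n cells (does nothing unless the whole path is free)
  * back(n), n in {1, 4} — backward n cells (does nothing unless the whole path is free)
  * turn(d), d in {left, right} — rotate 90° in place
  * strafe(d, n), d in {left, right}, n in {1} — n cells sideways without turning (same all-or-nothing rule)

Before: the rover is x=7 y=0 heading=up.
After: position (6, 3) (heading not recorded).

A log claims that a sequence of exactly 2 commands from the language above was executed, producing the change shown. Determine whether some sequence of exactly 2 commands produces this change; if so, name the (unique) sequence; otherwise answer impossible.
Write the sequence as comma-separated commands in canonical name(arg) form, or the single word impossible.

key: running move(3) before strafe(left, 1) would end elsewhere — order is forced
t0: x=7 y=0 heading=up
t=1 strafe(left, 1) ⇒ x=6 y=0 heading=up
t=2 move(3) ⇒ x=6 y=3 heading=up
no other 2-command option fits: unique.

strafe(left, 1), move(3)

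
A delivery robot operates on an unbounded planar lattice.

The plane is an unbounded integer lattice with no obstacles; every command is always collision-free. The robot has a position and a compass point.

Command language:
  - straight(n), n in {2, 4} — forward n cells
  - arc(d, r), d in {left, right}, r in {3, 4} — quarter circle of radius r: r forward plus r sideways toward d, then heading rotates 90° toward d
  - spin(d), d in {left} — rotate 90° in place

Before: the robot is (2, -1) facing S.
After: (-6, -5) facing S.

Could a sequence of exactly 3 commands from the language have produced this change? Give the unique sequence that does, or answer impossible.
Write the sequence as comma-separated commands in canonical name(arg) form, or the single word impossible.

key: still facing S at the end — net rotation zero over 3 steps
initial: (2, -1) facing S
[1] after arc(right, 4): (-2, -5) facing W
[2] after straight(4): (-6, -5) facing W
[3] after spin(left): (-6, -5) facing S
all 343 alternatives checked — unique.

arc(right, 4), straight(4), spin(left)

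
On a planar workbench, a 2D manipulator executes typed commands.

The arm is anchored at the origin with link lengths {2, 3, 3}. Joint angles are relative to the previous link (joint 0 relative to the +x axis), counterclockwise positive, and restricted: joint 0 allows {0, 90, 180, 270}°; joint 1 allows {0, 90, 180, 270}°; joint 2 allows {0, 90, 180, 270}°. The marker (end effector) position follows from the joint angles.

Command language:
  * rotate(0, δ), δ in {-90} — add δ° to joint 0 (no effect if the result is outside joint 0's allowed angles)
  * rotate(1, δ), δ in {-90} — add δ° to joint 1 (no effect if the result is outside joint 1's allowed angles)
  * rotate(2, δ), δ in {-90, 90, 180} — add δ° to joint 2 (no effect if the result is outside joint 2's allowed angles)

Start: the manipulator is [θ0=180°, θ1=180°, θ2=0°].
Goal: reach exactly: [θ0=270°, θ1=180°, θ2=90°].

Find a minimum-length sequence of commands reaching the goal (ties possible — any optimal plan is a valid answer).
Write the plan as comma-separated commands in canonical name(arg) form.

rotate(0, -90), rotate(0, -90), rotate(0, -90), rotate(2, 90)

initial: [θ0=180°, θ1=180°, θ2=0°]
1. rotate(0, -90) → [θ0=90°, θ1=180°, θ2=0°]
2. rotate(0, -90) → [θ0=0°, θ1=180°, θ2=0°]
3. rotate(0, -90) → [θ0=270°, θ1=180°, θ2=0°]
4. rotate(2, 90) → [θ0=270°, θ1=180°, θ2=90°]
nothing shorter than 4 reaches the goal.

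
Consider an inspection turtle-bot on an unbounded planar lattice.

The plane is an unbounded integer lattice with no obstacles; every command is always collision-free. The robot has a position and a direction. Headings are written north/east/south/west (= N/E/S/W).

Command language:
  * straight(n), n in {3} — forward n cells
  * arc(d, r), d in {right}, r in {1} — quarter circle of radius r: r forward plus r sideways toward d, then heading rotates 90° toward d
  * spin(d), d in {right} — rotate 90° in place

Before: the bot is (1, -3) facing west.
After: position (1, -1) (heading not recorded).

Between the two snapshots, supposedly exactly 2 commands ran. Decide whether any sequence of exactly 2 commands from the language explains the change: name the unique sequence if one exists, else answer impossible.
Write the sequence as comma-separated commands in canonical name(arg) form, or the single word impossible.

arc(right, 1), arc(right, 1)

start: (1, -3) facing west
step 1 (arc(right, 1)): (0, -2) facing north
step 2 (arc(right, 1)): (1, -1) facing east
no other 2-command option fits: unique.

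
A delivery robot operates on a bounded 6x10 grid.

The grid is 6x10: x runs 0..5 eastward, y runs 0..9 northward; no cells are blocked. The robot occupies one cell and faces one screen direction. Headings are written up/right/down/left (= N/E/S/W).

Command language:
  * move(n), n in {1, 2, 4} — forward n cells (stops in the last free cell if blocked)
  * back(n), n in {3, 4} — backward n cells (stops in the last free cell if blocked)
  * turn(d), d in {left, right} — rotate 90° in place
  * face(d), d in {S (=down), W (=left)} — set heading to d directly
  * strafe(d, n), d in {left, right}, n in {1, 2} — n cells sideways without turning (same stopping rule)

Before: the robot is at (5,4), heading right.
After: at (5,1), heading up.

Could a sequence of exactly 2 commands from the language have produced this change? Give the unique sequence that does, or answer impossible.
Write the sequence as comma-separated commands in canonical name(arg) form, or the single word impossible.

key: position moved to (5,1) AND the heading swung to N — translation plus rotation needed
from: at (5,4), heading right
t=1 turn(left) ⇒ at (5,4), heading up
t=2 back(3) ⇒ at (5,1), heading up
all 169 alternatives checked — unique.

turn(left), back(3)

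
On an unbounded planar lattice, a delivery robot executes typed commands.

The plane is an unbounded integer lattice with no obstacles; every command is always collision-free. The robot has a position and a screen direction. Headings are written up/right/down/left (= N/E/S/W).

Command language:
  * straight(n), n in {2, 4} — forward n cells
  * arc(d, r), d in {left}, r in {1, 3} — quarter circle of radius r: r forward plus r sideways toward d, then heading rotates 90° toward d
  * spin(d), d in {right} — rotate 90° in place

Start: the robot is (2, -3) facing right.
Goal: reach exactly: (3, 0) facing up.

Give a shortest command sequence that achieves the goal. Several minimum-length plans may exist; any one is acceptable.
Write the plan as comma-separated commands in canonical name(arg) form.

arc(left, 1), straight(2)

begin: (2, -3) facing right
1. arc(left, 1) → (3, -2) facing up
2. straight(2) → (3, 0) facing up
no 1-step plan works, so 2 is optimal.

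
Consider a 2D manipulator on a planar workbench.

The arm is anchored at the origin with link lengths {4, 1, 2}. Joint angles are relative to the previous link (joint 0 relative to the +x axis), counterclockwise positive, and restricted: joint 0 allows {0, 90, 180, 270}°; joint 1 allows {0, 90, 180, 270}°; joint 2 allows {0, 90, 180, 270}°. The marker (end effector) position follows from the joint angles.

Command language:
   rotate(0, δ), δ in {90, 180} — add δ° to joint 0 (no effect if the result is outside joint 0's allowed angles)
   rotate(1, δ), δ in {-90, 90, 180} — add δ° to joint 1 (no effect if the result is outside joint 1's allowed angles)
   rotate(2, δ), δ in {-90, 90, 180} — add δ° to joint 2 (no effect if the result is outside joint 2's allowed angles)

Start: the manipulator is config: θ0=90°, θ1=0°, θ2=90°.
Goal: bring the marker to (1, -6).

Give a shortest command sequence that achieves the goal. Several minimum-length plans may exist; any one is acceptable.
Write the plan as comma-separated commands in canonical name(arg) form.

rotate(0, 180), rotate(2, 180), rotate(1, 90)

from: config: θ0=90°, θ1=0°, θ2=90°
[1] after rotate(0, 180): config: θ0=270°, θ1=0°, θ2=90°
[2] after rotate(2, 180): config: θ0=270°, θ1=0°, θ2=270°
[3] after rotate(1, 90): config: θ0=270°, θ1=90°, θ2=270°
no 2-step plan works, so 3 is optimal.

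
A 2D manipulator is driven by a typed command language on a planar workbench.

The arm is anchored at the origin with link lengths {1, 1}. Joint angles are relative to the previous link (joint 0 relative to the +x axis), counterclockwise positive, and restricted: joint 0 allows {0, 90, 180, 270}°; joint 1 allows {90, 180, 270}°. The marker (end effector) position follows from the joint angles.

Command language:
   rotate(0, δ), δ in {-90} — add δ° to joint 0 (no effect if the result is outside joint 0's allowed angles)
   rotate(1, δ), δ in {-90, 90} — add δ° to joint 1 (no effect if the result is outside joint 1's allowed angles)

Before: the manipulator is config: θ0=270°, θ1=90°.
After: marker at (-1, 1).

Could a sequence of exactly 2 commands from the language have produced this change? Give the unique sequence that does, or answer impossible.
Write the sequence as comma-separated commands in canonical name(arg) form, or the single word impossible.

begin: config: θ0=270°, θ1=90°
t=1 rotate(0, -90) ⇒ config: θ0=180°, θ1=90°
t=2 rotate(0, -90) ⇒ config: θ0=90°, θ1=90°
no other 2-command option fits: unique.

rotate(0, -90), rotate(0, -90)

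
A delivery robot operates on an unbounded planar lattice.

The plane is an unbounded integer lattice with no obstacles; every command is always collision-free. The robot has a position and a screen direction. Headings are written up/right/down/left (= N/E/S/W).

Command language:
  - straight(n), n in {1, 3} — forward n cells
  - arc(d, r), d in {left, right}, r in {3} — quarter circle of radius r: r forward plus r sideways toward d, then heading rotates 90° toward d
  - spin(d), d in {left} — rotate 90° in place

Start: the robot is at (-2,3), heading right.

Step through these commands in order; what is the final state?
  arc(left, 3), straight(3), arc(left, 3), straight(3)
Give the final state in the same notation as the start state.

start: at (-2,3), heading right
t=1 arc(left, 3) ⇒ at (1,6), heading up
t=2 straight(3) ⇒ at (1,9), heading up
t=3 arc(left, 3) ⇒ at (-2,12), heading left
t=4 straight(3) ⇒ at (-5,12), heading left

at (-5,12), heading left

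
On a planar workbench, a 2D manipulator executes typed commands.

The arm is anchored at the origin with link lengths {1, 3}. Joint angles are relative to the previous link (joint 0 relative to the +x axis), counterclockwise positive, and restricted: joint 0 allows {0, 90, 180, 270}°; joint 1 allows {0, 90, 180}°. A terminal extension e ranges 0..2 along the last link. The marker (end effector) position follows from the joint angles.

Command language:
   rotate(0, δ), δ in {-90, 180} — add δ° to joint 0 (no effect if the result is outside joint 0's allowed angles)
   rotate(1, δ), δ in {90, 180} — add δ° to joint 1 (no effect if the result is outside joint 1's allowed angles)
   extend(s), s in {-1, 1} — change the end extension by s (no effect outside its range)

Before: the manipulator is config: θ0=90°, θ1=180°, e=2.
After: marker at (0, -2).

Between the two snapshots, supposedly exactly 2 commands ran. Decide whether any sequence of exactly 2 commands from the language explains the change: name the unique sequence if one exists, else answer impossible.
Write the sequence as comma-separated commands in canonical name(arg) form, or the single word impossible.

t0: config: θ0=90°, θ1=180°, e=2
t=1 extend(-1) ⇒ config: θ0=90°, θ1=180°, e=1
t=2 extend(-1) ⇒ config: θ0=90°, θ1=180°, e=0
no rival 2-sequence matches.

extend(-1), extend(-1)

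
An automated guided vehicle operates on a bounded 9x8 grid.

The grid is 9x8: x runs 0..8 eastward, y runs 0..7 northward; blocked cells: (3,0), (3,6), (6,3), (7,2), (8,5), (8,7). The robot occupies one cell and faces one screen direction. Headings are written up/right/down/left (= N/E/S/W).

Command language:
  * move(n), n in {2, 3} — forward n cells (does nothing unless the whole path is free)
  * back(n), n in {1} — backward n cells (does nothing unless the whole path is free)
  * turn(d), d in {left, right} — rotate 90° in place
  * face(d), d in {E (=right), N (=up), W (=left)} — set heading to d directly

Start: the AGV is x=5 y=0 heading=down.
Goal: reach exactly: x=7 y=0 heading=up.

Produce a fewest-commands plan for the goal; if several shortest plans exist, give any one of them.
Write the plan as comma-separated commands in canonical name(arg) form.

t0: x=5 y=0 heading=down
[1] after face(E): x=5 y=0 heading=right
[2] after move(2): x=7 y=0 heading=right
[3] after face(N): x=7 y=0 heading=up
minimal: 3 command(s), checked below 3.

face(E), move(2), face(N)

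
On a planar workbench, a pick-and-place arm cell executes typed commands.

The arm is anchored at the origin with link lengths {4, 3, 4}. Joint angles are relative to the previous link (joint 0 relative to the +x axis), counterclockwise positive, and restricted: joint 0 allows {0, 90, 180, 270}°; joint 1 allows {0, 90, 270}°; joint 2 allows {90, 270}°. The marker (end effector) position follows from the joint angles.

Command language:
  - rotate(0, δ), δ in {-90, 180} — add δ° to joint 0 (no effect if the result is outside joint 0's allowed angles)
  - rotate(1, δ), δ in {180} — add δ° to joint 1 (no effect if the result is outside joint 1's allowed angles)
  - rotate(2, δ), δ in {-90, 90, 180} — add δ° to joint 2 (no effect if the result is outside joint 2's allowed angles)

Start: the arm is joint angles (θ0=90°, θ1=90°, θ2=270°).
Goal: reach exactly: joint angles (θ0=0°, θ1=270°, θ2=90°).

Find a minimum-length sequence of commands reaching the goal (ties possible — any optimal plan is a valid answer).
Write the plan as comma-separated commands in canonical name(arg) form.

rotate(0, -90), rotate(1, 180), rotate(2, 180)

start: joint angles (θ0=90°, θ1=90°, θ2=270°)
1. rotate(0, -90) → joint angles (θ0=0°, θ1=90°, θ2=270°)
2. rotate(1, 180) → joint angles (θ0=0°, θ1=270°, θ2=270°)
3. rotate(2, 180) → joint angles (θ0=0°, θ1=270°, θ2=90°)
shorter routes all fall short; 3 is best.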